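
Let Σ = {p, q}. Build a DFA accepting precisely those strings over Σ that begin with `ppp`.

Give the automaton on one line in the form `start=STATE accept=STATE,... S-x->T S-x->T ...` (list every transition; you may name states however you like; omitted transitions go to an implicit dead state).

Walk along `ppp` while the input agrees: from S0 take `p` to S1, and so on. Any deviation drops to the rejecting sink S4. Once S3 is reached the prefix is confirmed and every continuation is accepted.
With 5 states:
        p   q  
>  S0   S1  S4 
   S1   S2  S4 
   S2   S3  S4 
 * S3   S3  S3 
   S4   S4  S4 
(> = start, * = accepting)

start=S0 accept=S3 S0-p->S1 S0-q->S4 S1-p->S2 S1-q->S4 S2-p->S3 S2-q->S4 S3-p->S3 S3-q->S3 S4-p->S4 S4-q->S4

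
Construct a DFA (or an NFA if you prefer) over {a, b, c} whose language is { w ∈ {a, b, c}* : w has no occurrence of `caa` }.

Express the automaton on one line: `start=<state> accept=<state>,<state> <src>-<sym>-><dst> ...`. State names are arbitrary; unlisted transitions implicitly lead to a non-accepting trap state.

This is the complement of 'contains `caa`'. Use the same substring-matching states — s0 through s3 holding how much of `caa` has just been matched — but flip the accepting set: everything except the trap s3 accepts.
4 states suffice.
        a   b   c  
>* s0   s0  s0  s1 
 * s1   s2  s0  s1 
 * s2   s3  s0  s1 
   s3   s3  s3  s3 
(> = start, * = accepting)

start=s0 accept=s0,s1,s2 s0-a->s0 s0-b->s0 s0-c->s1 s1-a->s2 s1-b->s0 s1-c->s1 s2-a->s3 s2-b->s0 s2-c->s1 s3-a->s3 s3-b->s3 s3-c->s3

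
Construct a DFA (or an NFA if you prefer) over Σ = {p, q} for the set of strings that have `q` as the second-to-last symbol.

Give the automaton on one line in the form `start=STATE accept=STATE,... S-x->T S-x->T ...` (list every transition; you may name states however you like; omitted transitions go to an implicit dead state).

start=s0 accept=s5,s6 s0-p->s1 s0-q->s2 s1-p->s3 s1-q->s4 s2-p->s5 s2-q->s6 s3-p->s3 s3-q->s4 s4-p->s5 s4-q->s6 s5-p->s3 s5-q->s4 s6-p->s5 s6-q->s6

A DFA must remember the last 2 symbols (since which symbol is second-to-last isn't known until the input ends). Use one state per possible window of the last ≤2 symbols; accept from those whose window starts with `q`.
A 7-state machine:
        p   q  
>  s0   s1  s2 
   s1   s3  s4 
   s2   s5  s6 
   s3   s3  s4 
   s4   s5  s6 
 * s5   s3  s4 
 * s6   s5  s6 
(> = start, * = accepting)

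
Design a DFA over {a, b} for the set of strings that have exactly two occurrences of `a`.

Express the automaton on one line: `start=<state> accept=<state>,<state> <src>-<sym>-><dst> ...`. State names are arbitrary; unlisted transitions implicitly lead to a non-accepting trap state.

start=S0 accept=S2 S0-a->S1 S0-b->S0 S1-a->S2 S1-b->S1 S2-a->S3 S2-b->S2 S3-a->S3 S3-b->S3

Only the number of `a`s matters, and only up to 3. Make a chain S0 → S1 → S2 → S3 advanced by each `a` (with S3 absorbing); every other symbol self-loops. The accepting set is {S2}.
4 states suffice.
        a   b  
>  S0   S1  S0 
   S1   S2  S1 
 * S2   S3  S2 
   S3   S3  S3 
(> = start, * = accepting)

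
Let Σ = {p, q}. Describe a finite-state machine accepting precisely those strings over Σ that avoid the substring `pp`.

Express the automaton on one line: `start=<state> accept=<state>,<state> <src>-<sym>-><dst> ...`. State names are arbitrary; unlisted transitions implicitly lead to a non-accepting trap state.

Track partial matches of the forbidden pattern `pp`. State S2 is a dead state reached once `pp` has occurred; every other state accepts. S0 means no part of `pp` is currently matched.
A 3-state machine:
        p   q  
>* S0   S1  S0 
 * S1   S2  S0 
   S2   S2  S2 
(> = start, * = accepting)

start=S0 accept=S0,S1 S0-p->S1 S0-q->S0 S1-p->S2 S1-q->S0 S2-p->S2 S2-q->S2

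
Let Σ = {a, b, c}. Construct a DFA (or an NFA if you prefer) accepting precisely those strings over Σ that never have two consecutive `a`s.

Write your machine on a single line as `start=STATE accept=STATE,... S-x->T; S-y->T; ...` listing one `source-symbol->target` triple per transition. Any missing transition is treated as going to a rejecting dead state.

Track partial matches of the forbidden pattern `aa`. State q2 is a dead state reached once `aa` has occurred; every other state accepts. q0 means no part of `aa` is currently matched.
3 states suffice.
        a   b   c  
>* q0   q1  q0  q0 
 * q1   q2  q0  q0 
   q2   q2  q2  q2 
(> = start, * = accepting)

start=q0; accept=q0,q1; q0-a->q1; q0-b->q0; q0-c->q0; q1-a->q2; q1-b->q0; q1-c->q0; q2-a->q2; q2-b->q2; q2-c->q2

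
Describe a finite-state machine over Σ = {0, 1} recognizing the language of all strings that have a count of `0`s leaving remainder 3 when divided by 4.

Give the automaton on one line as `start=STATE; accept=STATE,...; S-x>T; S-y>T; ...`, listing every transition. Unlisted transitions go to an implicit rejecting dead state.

The only thing that matters is how many `0`s have appeared, reduced mod 4. Use one state per residue: s0 for 0, …, s3 for 3. Reading `0` moves to the next residue; anything else stays put. s3 is accepting.
        0   1  
>  s0   s1  s0 
   s1   s2  s1 
   s2   s3  s2 
 * s3   s0  s3 
(> = start, * = accepting)

start=s0; accept=s3; s0-0>s1; s0-1>s0; s1-0>s2; s1-1>s1; s2-0>s3; s2-1>s2; s3-0>s0; s3-1>s3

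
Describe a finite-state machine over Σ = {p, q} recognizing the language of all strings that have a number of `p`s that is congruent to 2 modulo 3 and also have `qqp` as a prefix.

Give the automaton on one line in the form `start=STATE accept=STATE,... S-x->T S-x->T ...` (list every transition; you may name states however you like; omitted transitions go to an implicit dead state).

start=A accept=H A-p->B A-q->C B-p->D B-q->B C-p->B C-q->E D-p->F D-q->D E-p->G E-q->F F-p->B F-q->F G-p->H G-q->G H-p->I H-q->H I-p->G I-q->I

Handle the two conditions separately and then intersect. One (3 states) tracks the count of `p`s modulo 3; the other (5 states) tracks whether the input so far still matches the prefix `qqp`. Each combined state is a pair, one component from each; accept when both components accept.
A 9-state machine:
       p  q 
>  A   B  C 
   B   D  B 
   C   B  E 
   D   F  D 
   E   G  F 
   F   B  F 
   G   H  G 
 * H   I  H 
   I   G  I 
(> = start, * = accepting)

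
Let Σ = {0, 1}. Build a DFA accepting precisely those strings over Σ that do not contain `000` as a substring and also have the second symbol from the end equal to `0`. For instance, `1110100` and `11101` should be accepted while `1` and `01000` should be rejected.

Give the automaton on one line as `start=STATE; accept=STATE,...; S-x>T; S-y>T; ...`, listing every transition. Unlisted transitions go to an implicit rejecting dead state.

start=q0; accept=q2,q3; q0-0>q1; q0-1>q0; q1-0>q2; q1-1>q3; q2-0>q4; q2-1>q3; q3-0>q1; q3-1>q0; q4-0>q4; q4-1>q4

Run two small machines in parallel and take their product. The first has 4 states tracking partial matches of the forbidden pattern `000`; the second has 7 states tracking the last 2 symbols read. A product state is a pair (one from each), accepting exactly when both do. Minimizing collapses redundant product states.
        0   1  
>  q0   q1  q0 
   q1   q2  q3 
 * q2   q4  q3 
 * q3   q1  q0 
   q4   q4  q4 
(> = start, * = accepting)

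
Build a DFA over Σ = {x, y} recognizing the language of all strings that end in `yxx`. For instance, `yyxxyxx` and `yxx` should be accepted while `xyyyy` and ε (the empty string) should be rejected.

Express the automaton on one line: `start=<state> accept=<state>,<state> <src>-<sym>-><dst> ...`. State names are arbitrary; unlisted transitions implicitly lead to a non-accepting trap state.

Let each state record the length of the longest suffix of the input read so far that is also a prefix of `yxx`. q1 means the last symbol is `y`; q2 means the last 2 symbols are `yx`; q3 means the last 3 symbols are `yxx`. Accept only at q3, where the string currently ends in `yxx`.
4 states suffice.
        x   y  
>  q0   q0  q1 
   q1   q2  q1 
   q2   q3  q1 
 * q3   q0  q1 
(> = start, * = accepting)

start=q0 accept=q3 q0-x->q0 q0-y->q1 q1-x->q2 q1-y->q1 q2-x->q3 q2-y->q1 q3-x->q0 q3-y->q1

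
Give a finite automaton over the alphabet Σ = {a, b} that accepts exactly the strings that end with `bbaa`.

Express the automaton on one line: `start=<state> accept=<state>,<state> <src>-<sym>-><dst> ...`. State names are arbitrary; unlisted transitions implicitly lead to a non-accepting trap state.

start=q0 accept=q4 q0-a->q0 q0-b->q1 q1-a->q0 q1-b->q2 q2-a->q3 q2-b->q2 q3-a->q4 q3-b->q1 q4-a->q0 q4-b->q1

Remember how much of `bbaa` the current input suffix matches. State q0 means no match yet; q1 means the last symbol is `b`; q2 means the last 2 symbols are `bb`; q3 means the last 3 symbols are `bba`; q4 means the last 4 symbols are `bbaa`. Only q4 accepts. On a mismatch, fall back to the longest proper suffix that is still a prefix of `bbaa`.
5 states suffice.
        a   b  
>  q0   q0  q1 
   q1   q0  q2 
   q2   q3  q2 
   q3   q4  q1 
 * q4   q0  q1 
(> = start, * = accepting)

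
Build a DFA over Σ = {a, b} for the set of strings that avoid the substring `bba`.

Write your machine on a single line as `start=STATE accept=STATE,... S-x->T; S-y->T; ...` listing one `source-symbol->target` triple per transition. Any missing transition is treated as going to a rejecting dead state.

start=q0; accept=q0,q1,q2; q0-a->q0; q0-b->q1; q1-a->q0; q1-b->q2; q2-a->q3; q2-b->q2; q3-a->q3; q3-b->q3

Track partial matches of the forbidden pattern `bba`. State q3 is a dead state reached once `bba` has occurred; every other state accepts. q0 means no part of `bba` is currently matched.
A 4-state machine:
        a   b  
>* q0   q0  q1 
 * q1   q0  q2 
 * q2   q3  q2 
   q3   q3  q3 
(> = start, * = accepting)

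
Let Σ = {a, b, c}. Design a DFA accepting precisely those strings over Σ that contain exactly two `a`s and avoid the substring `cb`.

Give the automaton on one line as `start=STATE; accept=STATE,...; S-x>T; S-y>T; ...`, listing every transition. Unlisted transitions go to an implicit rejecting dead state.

start=q0; accept=q3,q6; q0-a>q1; q0-b>q0; q0-c>q2; q1-a>q3; q1-b>q1; q1-c>q4; q2-a>q1; q2-b>q5; q2-c>q2; q3-a>q5; q3-b>q3; q3-c>q6; q4-a>q3; q4-b>q5; q4-c>q4; q5-a>q5; q5-b>q5; q5-c>q5; q6-a>q5; q6-b>q5; q6-c>q6

Build one automaton per condition and run them in lockstep. The first has 4 states tracking the count of `a`s, saturating at 3; the second has 3 states tracking partial matches of the forbidden pattern `cb`. A product state is a pair (one from each), accepting exactly when both do. Minimizing collapses redundant product states.
        a   b   c  
>  q0   q1  q0  q2 
   q1   q3  q1  q4 
   q2   q1  q5  q2 
 * q3   q5  q3  q6 
   q4   q3  q5  q4 
   q5   q5  q5  q5 
 * q6   q5  q5  q6 
(> = start, * = accepting)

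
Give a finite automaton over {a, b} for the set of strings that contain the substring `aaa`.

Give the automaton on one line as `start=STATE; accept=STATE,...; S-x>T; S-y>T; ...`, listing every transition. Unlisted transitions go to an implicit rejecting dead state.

start=q0; accept=q3; q0-a>q1; q0-b>q0; q1-a>q2; q1-b>q0; q2-a>q3; q2-b>q0; q3-a>q3; q3-b>q3

Track how much of `aaa` has been matched so far: state q0 is no progress, q3 is the absorbing accept state reached once `aaa` has occurred. Intermediate states record partial matches; on a mismatch, fall back to the longest reusable overlap.
A 4-state machine:
        a   b  
>  q0   q1  q0 
   q1   q2  q0 
   q2   q3  q0 
 * q3   q3  q3 
(> = start, * = accepting)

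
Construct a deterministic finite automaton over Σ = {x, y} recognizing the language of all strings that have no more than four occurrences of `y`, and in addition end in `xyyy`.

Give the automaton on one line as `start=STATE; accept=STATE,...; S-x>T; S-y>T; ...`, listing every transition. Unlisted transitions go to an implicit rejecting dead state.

Handle the two conditions separately and then intersect. One (6 states) tracks the count of `y`s, saturating at 5; the other (5 states) tracks how much of the suffix `xyyy` has currently been matched. Each combined state is a pair, one component from each; accept when both components accept. Equivalent product states are then merged.
A 9-state machine:
        x   y  
>  q0   q1  q2 
   q1   q1  q3 
   q2   q4  q5 
   q3   q4  q6 
   q4   q4  q7 
   q5   q5  q5 
   q6   q5  q8 
   q7   q5  q6 
 * q8   q5  q5 
(> = start, * = accepting)

start=q0; accept=q8; q0-x>q1; q0-y>q2; q1-x>q1; q1-y>q3; q2-x>q4; q2-y>q5; q3-x>q4; q3-y>q6; q4-x>q4; q4-y>q7; q5-x>q5; q5-y>q5; q6-x>q5; q6-y>q8; q7-x>q5; q7-y>q6; q8-x>q5; q8-y>q5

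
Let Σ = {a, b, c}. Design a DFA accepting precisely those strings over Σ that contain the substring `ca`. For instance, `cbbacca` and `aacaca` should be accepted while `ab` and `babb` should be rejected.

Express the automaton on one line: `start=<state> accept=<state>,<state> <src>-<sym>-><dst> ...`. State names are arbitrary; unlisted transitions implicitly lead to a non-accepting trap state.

Track how much of `ca` has been matched so far: state S0 is no progress, S2 is the absorbing accept state reached once `ca` has occurred. Intermediate states record partial matches; on a mismatch, fall back to the longest reusable overlap.
        a   b   c  
>  S0   S0  S0  S1 
   S1   S2  S0  S1 
 * S2   S2  S2  S2 
(> = start, * = accepting)

start=S0 accept=S2 S0-a->S0 S0-b->S0 S0-c->S1 S1-a->S2 S1-b->S0 S1-c->S1 S2-a->S2 S2-b->S2 S2-c->S2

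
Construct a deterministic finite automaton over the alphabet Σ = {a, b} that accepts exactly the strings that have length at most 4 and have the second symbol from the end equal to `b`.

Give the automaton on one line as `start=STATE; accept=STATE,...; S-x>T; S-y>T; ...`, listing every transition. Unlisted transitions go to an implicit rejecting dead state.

start=s0; accept=s5,s6,s9,s10; s0-a>s1; s0-b>s2; s1-a>s3; s1-b>s4; s2-a>s5; s2-b>s6; s3-a>s7; s3-b>s8; s4-a>s9; s4-b>s10; s5-a>s7; s5-b>s8; s6-a>s9; s6-b>s10; s7-a>s7; s7-b>s7; s8-a>s9; s8-b>s9; s9-a>s7; s9-b>s7; s10-a>s9; s10-b>s9

Handle the two conditions separately and then intersect. The first has 6 states tracking the input length, saturating at 5; the second has 7 states tracking the last 2 symbols read. A product state is a pair (one from each), accepting exactly when both do. After merging equivalent states the machine shrinks.
11 states suffice.
          a    b  
>  s0     s1   s2 
   s1     s3   s4 
   s2     s5   s6 
   s3     s7   s8 
   s4     s9  s10 
 * s5     s7   s8 
 * s6     s9  s10 
   s7     s7   s7 
   s8     s9   s9 
 * s9     s7   s7 
 * s10    s9   s9 
(> = start, * = accepting)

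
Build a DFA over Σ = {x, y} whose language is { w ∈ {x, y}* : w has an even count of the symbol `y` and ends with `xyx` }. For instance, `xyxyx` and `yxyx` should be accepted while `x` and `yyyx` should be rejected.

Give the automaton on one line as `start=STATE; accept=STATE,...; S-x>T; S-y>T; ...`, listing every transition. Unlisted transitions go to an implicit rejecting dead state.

Handle the two conditions separately and then intersect. One (2 states) tracks the count of `y`s modulo 2; the other (4 states) tracks how much of the suffix `xyx` has currently been matched. Each combined state is a pair, one component from each; accept when both components accept. After merging equivalent states the machine shrinks.
With 5 states:
        x   y  
>  q0   q0  q1 
   q1   q2  q0 
   q2   q2  q3 
   q3   q4  q1 
 * q4   q0  q1 
(> = start, * = accepting)

start=q0; accept=q4; q0-x>q0; q0-y>q1; q1-x>q2; q1-y>q0; q2-x>q2; q2-y>q3; q3-x>q4; q3-y>q1; q4-x>q0; q4-y>q1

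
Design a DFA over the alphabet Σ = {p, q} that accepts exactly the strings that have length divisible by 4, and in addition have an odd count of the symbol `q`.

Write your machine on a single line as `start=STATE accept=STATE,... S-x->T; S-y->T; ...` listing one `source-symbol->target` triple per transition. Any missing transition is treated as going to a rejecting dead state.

start=A; accept=H; A-p->B; A-q->C; B-p->D; B-q->E; C-p->E; C-q->D; D-p->F; D-q->G; E-p->G; E-q->F; F-p->A; F-q->H; G-p->H; G-q->A; H-p->C; H-q->B

Run two small machines in parallel and take their product. The first has 4 states tracking the input length modulo 4; the second has 2 states tracking the count of `q`s modulo 2. A product state is a pair (one from each), accepting exactly when both do.
       p  q 
>  A   B  C 
   B   D  E 
   C   E  D 
   D   F  G 
   E   G  F 
   F   A  H 
   G   H  A 
 * H   C  B 
(> = start, * = accepting)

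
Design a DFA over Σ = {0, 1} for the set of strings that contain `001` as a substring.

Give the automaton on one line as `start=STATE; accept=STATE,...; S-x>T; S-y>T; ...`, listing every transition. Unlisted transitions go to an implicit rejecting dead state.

start=s0; accept=s3; s0-0>s1; s0-1>s0; s1-0>s2; s1-1>s0; s2-0>s2; s2-1>s3; s3-0>s3; s3-1>s3

Track how much of `001` has been matched so far: state s0 is no progress, s3 is the absorbing accept state reached once `001` has occurred. Intermediate states record partial matches; on a mismatch, fall back to the longest reusable overlap.
4 states suffice.
        0   1  
>  s0   s1  s0 
   s1   s2  s0 
   s2   s2  s3 
 * s3   s3  s3 
(> = start, * = accepting)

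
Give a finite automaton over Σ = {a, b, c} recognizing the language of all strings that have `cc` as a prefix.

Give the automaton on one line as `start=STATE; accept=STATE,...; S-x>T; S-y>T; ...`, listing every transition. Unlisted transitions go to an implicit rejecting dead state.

start=q0; accept=q2; q0-a>q3; q0-b>q3; q0-c>q1; q1-a>q3; q1-b>q3; q1-c>q2; q2-a>q2; q2-b>q2; q2-c>q2; q3-a>q3; q3-b>q3; q3-c>q3

Walk along `cc` while the input agrees: from q0 take `c` to q1, and so on. Any deviation drops to the rejecting sink q3. Once q2 is reached the prefix is confirmed and every continuation is accepted.
With 4 states:
        a   b   c  
>  q0   q3  q3  q1 
   q1   q3  q3  q2 
 * q2   q2  q2  q2 
   q3   q3  q3  q3 
(> = start, * = accepting)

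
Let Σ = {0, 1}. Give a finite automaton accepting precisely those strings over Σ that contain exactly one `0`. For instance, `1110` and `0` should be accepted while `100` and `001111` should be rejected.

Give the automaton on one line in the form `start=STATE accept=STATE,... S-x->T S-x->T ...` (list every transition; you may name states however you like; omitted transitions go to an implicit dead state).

Only the number of `0`s matters, and only up to 2. Make a chain S0 → S1 → S2 advanced by each `0` (with S2 absorbing); every other symbol self-loops. The accepting set is {S1}.
With 3 states:
        0   1  
>  S0   S1  S0 
 * S1   S2  S1 
   S2   S2  S2 
(> = start, * = accepting)

start=S0 accept=S1 S0-0->S1 S0-1->S0 S1-0->S2 S1-1->S1 S2-0->S2 S2-1->S2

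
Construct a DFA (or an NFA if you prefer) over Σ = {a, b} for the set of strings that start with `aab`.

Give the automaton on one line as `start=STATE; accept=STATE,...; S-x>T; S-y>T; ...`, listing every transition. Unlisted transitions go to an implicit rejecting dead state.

Walk along `aab` while the input agrees: from S0 take `a` to S1, and so on. Any deviation drops to the rejecting sink S4. Once S3 is reached the prefix is confirmed and every continuation is accepted.
5 states suffice.
        a   b  
>  S0   S1  S4 
   S1   S2  S4 
   S2   S4  S3 
 * S3   S3  S3 
   S4   S4  S4 
(> = start, * = accepting)

start=S0; accept=S3; S0-a>S1; S0-b>S4; S1-a>S2; S1-b>S4; S2-a>S4; S2-b>S3; S3-a>S3; S3-b>S3; S4-a>S4; S4-b>S4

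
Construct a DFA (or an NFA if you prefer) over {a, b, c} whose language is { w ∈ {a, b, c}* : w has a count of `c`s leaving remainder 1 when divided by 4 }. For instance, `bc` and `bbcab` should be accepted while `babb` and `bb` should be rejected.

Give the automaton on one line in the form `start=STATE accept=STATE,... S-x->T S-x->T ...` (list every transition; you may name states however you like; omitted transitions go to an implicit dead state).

Keep the running count of `c`s modulo 4: each `c` advances along the cycle q0 → q1 → q2 → q3 → q0 while other symbols loop. Accept at q1.
With 4 states:
        a   b   c  
>  q0   q0  q0  q1 
 * q1   q1  q1  q2 
   q2   q2  q2  q3 
   q3   q3  q3  q0 
(> = start, * = accepting)

start=q0 accept=q1 q0-a->q0 q0-b->q0 q0-c->q1 q1-a->q1 q1-b->q1 q1-c->q2 q2-a->q2 q2-b->q2 q2-c->q3 q3-a->q3 q3-b->q3 q3-c->q0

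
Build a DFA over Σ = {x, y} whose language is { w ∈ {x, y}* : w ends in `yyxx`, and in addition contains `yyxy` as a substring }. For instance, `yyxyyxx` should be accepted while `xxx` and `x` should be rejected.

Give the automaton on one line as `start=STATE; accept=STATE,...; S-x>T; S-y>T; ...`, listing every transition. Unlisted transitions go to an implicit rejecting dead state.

start=q0; accept=q8; q0-x>q0; q0-y>q1; q1-x>q0; q1-y>q2; q2-x>q3; q2-y>q2; q3-x>q0; q3-y>q4; q4-x>q5; q4-y>q6; q5-x>q5; q5-y>q4; q6-x>q7; q6-y>q6; q7-x>q8; q7-y>q4; q8-x>q5; q8-y>q4

Handle the two conditions separately and then intersect. One (5 states) tracks how much of the suffix `yyxx` has currently been matched; the other (5 states) tracks whether and how much of `yyxy` has been seen. Each combined state is a pair, one component from each; accept when both components accept. Minimizing collapses redundant product states.
With 9 states:
        x   y  
>  q0   q0  q1 
   q1   q0  q2 
   q2   q3  q2 
   q3   q0  q4 
   q4   q5  q6 
   q5   q5  q4 
   q6   q7  q6 
   q7   q8  q4 
 * q8   q5  q4 
(> = start, * = accepting)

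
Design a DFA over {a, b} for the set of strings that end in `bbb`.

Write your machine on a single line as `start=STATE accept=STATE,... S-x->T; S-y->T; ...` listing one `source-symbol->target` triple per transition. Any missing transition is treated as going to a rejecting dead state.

start=S0; accept=S3; S0-a->S0; S0-b->S1; S1-a->S0; S1-b->S2; S2-a->S0; S2-b->S3; S3-a->S0; S3-b->S3

Let each state record the length of the longest suffix of the input read so far that is also a prefix of `bbb`. S1 means the last symbol is `b`; S2 means the last 2 symbols are `bb`; S3 means the last 3 symbols are `bbb`. Accept only at S3, where the string currently ends in `bbb`.
A 4-state machine:
        a   b  
>  S0   S0  S1 
   S1   S0  S2 
   S2   S0  S3 
 * S3   S0  S3 
(> = start, * = accepting)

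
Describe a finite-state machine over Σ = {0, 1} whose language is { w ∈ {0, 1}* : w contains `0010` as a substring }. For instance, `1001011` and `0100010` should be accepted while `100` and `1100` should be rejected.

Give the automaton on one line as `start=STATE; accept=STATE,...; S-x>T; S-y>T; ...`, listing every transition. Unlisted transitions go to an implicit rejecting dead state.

start=S0; accept=S4; S0-0>S1; S0-1>S0; S1-0>S2; S1-1>S0; S2-0>S2; S2-1>S3; S3-0>S4; S3-1>S0; S4-0>S4; S4-1>S4

Track how much of `0010` has been matched so far: state S0 is no progress, S4 is the absorbing accept state reached once `0010` has occurred. Intermediate states record partial matches; on a mismatch, fall back to the longest reusable overlap.
With 5 states:
        0   1  
>  S0   S1  S0 
   S1   S2  S0 
   S2   S2  S3 
   S3   S4  S0 
 * S4   S4  S4 
(> = start, * = accepting)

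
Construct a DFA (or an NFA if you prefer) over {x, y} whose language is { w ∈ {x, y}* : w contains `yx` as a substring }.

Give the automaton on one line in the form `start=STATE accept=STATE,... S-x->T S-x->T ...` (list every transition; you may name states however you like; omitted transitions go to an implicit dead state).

States q0..q1 record the length of the longest prefix of `yx` that matches the current input suffix. Reaching q2 means `yx` has been seen, and we stay there forever. Accept from q2.
A 3-state machine:
        x   y  
>  q0   q0  q1 
   q1   q2  q1 
 * q2   q2  q2 
(> = start, * = accepting)

start=q0 accept=q2 q0-x->q0 q0-y->q1 q1-x->q2 q1-y->q1 q2-x->q2 q2-y->q2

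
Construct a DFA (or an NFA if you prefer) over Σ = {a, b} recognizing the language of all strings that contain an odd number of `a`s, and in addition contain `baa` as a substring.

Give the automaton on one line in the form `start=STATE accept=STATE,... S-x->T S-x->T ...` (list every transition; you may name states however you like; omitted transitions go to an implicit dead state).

Build one automaton per condition and run them in lockstep. One (2 states) tracks the count of `a`s modulo 2; the other (4 states) tracks whether and how much of `baa` has been seen. Each combined state is a pair, one component from each; accept when both components accept.
8 states suffice.
        a   b  
>  q0   q1  q2 
   q1   q0  q3 
   q2   q4  q2 
   q3   q5  q3 
   q4   q6  q3 
   q5   q7  q2 
   q6   q7  q6 
 * q7   q6  q7 
(> = start, * = accepting)

start=q0 accept=q7 q0-a->q1 q0-b->q2 q1-a->q0 q1-b->q3 q2-a->q4 q2-b->q2 q3-a->q5 q3-b->q3 q4-a->q6 q4-b->q3 q5-a->q7 q5-b->q2 q6-a->q7 q6-b->q6 q7-a->q6 q7-b->q7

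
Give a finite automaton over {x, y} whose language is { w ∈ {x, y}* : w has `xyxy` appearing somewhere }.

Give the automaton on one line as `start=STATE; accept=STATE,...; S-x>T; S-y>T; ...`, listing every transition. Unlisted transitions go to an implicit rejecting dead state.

start=q0; accept=q4; q0-x>q1; q0-y>q0; q1-x>q1; q1-y>q2; q2-x>q3; q2-y>q0; q3-x>q1; q3-y>q4; q4-x>q4; q4-y>q4

States q0..q3 record the length of the longest prefix of `xyxy` that matches the current input suffix. Reaching q4 means `xyxy` has been seen, and we stay there forever. Accept from q4.
        x   y  
>  q0   q1  q0 
   q1   q1  q2 
   q2   q3  q0 
   q3   q1  q4 
 * q4   q4  q4 
(> = start, * = accepting)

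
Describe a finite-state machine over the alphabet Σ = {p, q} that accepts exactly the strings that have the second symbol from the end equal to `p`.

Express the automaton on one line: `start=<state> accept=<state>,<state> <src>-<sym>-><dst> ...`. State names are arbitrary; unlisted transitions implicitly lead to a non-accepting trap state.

A DFA must remember the last 2 symbols (since which symbol is second-to-last isn't known until the input ends). Use one state per possible window of the last ≤2 symbols; accept from those whose window starts with `p`.
With 7 states:
        p   q  
>  s0   s1  s2 
   s1   s3  s4 
   s2   s5  s6 
 * s3   s3  s4 
 * s4   s5  s6 
   s5   s3  s4 
   s6   s5  s6 
(> = start, * = accepting)

start=s0 accept=s3,s4 s0-p->s1 s0-q->s2 s1-p->s3 s1-q->s4 s2-p->s5 s2-q->s6 s3-p->s3 s3-q->s4 s4-p->s5 s4-q->s6 s5-p->s3 s5-q->s4 s6-p->s5 s6-q->s6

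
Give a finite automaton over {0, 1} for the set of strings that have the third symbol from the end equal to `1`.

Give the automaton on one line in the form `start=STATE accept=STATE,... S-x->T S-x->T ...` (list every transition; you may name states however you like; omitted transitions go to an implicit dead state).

A DFA must remember the last 3 symbols (since which symbol is third-to-last isn't known until the input ends). Use one state per possible window of the last ≤3 symbols; accept from those whose window starts with `1`.
15 states suffice.
          0    1  
>  S0     S1   S2 
   S1     S3   S4 
   S2     S5   S6 
   S3     S7   S8 
   S4     S9  S10 
   S5    S11  S12 
   S6    S13  S14 
   S7     S7   S8 
   S8     S9  S10 
   S9    S11  S12 
   S10   S13  S14 
 * S11    S7   S8 
 * S12    S9  S10 
 * S13   S11  S12 
 * S14   S13  S14 
(> = start, * = accepting)

start=S0 accept=S11,S12,S13,S14 S0-0->S1 S0-1->S2 S1-0->S3 S1-1->S4 S2-0->S5 S2-1->S6 S3-0->S7 S3-1->S8 S4-0->S9 S4-1->S10 S5-0->S11 S5-1->S12 S6-0->S13 S6-1->S14 S7-0->S7 S7-1->S8 S8-0->S9 S8-1->S10 S9-0->S11 S9-1->S12 S10-0->S13 S10-1->S14 S11-0->S7 S11-1->S8 S12-0->S9 S12-1->S10 S13-0->S11 S13-1->S12 S14-0->S13 S14-1->S14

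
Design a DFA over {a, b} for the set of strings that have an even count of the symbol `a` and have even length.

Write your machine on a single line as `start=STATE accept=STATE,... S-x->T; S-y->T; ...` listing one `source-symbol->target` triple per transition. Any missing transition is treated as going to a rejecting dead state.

start=q0; accept=q0; q0-a->q1; q0-b->q2; q1-a->q0; q1-b->q3; q2-a->q3; q2-b->q0; q3-a->q2; q3-b->q1

Run two small machines in parallel and take their product. The first has 2 states tracking the count of `a`s modulo 2; the second has 2 states tracking the input length modulo 2. A product state is a pair (one from each), accepting exactly when both do.
With 4 states:
        a   b  
>* q0   q1  q2 
   q1   q0  q3 
   q2   q3  q0 
   q3   q2  q1 
(> = start, * = accepting)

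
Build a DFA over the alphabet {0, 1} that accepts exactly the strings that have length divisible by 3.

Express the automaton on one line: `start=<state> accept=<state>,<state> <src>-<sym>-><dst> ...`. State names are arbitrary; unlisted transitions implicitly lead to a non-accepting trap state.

start=s0 accept=s0 s0-0->s1 s0-1->s1 s1-0->s2 s1-1->s2 s2-0->s0 s2-1->s0

Count input length modulo 3: every symbol advances one step around the cycle s0 → s1 → s2 → s0. Accept at s0.
        0   1  
>* s0   s1  s1 
   s1   s2  s2 
   s2   s0  s0 
(> = start, * = accepting)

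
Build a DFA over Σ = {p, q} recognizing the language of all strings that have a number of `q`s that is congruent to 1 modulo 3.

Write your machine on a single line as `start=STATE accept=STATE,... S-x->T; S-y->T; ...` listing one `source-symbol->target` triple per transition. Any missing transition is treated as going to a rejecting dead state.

start=s0; accept=s1; s0-p->s0; s0-q->s1; s1-p->s1; s1-q->s2; s2-p->s2; s2-q->s0

The only thing that matters is how many `q`s have appeared, reduced mod 3. Use one state per residue: s0 for 0, …, s2 for 2. Reading `q` moves to the next residue; anything else stays put. s1 is accepting.
A 3-state machine:
        p   q  
>  s0   s0  s1 
 * s1   s1  s2 
   s2   s2  s0 
(> = start, * = accepting)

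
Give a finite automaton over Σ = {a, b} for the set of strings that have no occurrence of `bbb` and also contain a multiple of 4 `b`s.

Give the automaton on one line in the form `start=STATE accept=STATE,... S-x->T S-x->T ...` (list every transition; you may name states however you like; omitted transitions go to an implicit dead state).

Handle the two conditions separately and then intersect. The first has 4 states tracking partial matches of the forbidden pattern `bbb`; the second has 4 states tracking the count of `b`s modulo 4. A product state is a pair (one from each), accepting exactly when both do. Equivalent product states are then merged.
          a    b  
>* q0     q0   q1 
   q1     q2   q3 
   q2     q2   q4 
   q3     q5   q6 
   q4     q5   q7 
   q5     q5   q8 
   q6     q6   q6 
   q7     q9   q6 
   q8     q9  q10 
   q9     q9  q11 
 * q10    q0   q6 
 * q11    q0  q12 
   q12    q2   q6 
(> = start, * = accepting)

start=q0 accept=q0,q10,q11 q0-a->q0 q0-b->q1 q1-a->q2 q1-b->q3 q2-a->q2 q2-b->q4 q3-a->q5 q3-b->q6 q4-a->q5 q4-b->q7 q5-a->q5 q5-b->q8 q6-a->q6 q6-b->q6 q7-a->q9 q7-b->q6 q8-a->q9 q8-b->q10 q9-a->q9 q9-b->q11 q10-a->q0 q10-b->q6 q11-a->q0 q11-b->q12 q12-a->q2 q12-b->q6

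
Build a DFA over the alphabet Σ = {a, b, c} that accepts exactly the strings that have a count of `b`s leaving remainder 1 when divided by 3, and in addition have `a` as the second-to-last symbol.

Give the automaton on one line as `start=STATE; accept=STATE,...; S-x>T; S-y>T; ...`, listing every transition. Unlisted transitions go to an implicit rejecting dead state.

Handle the two conditions separately and then intersect. One (3 states) tracks the count of `b`s modulo 3; the other (13 states) tracks the last 2 symbols read. Each combined state is a pair, one component from each; accept when both components accept. Equivalent product states are then merged.
A 7-state machine:
        a   b   c  
>  q0   q1  q2  q0 
   q1   q1  q3  q0 
   q2   q4  q5  q2 
 * q3   q4  q5  q2 
   q4   q6  q5  q3 
   q5   q5  q0  q5 
 * q6   q6  q5  q3 
(> = start, * = accepting)

start=q0; accept=q3,q6; q0-a>q1; q0-b>q2; q0-c>q0; q1-a>q1; q1-b>q3; q1-c>q0; q2-a>q4; q2-b>q5; q2-c>q2; q3-a>q4; q3-b>q5; q3-c>q2; q4-a>q6; q4-b>q5; q4-c>q3; q5-a>q5; q5-b>q0; q5-c>q5; q6-a>q6; q6-b>q5; q6-c>q3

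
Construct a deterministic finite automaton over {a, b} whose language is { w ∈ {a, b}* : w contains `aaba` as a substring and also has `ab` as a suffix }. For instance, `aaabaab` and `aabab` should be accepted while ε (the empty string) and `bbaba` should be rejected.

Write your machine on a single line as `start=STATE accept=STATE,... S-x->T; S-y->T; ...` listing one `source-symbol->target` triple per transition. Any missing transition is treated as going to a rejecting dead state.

Run two small machines in parallel and take their product. One (5 states) tracks whether and how much of `aaba` has been seen; the other (3 states) tracks how much of the suffix `ab` has currently been matched. Each combined state is a pair, one component from each; accept when both components accept.
An 8-state machine:
        a   b  
>  q0   q1  q0 
   q1   q2  q3 
   q2   q2  q4 
   q3   q1  q0 
   q4   q5  q0 
   q5   q5  q6 
 * q6   q5  q7 
   q7   q5  q7 
(> = start, * = accepting)

start=q0; accept=q6; q0-a->q1; q0-b->q0; q1-a->q2; q1-b->q3; q2-a->q2; q2-b->q4; q3-a->q1; q3-b->q0; q4-a->q5; q4-b->q0; q5-a->q5; q5-b->q6; q6-a->q5; q6-b->q7; q7-a->q5; q7-b->q7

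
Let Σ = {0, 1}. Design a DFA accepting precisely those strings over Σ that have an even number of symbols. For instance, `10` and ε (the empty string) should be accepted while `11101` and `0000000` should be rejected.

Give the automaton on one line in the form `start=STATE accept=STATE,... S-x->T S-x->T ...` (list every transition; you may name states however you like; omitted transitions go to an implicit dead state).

Only the length mod 2 matters, so use a 2-cycle: from any state, every input symbol moves to the next state, wrapping B back to A. Mark A accepting.
2 states suffice.
       0  1 
>* A   B  B 
   B   A  A 
(> = start, * = accepting)

start=A accept=A A-0->B A-1->B B-0->A B-1->A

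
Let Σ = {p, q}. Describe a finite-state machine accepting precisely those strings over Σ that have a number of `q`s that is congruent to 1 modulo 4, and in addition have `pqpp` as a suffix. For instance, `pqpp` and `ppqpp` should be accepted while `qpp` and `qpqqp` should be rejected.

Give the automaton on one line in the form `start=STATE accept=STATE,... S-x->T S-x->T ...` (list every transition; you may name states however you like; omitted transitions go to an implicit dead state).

Run two small machines in parallel and take their product. The first has 4 states tracking the count of `q`s modulo 4; the second has 5 states tracking how much of the suffix `pqpp` has currently been matched. A product state is a pair (one from each), accepting exactly when both do. Minimizing collapses redundant product states.
With 8 states:
        p   q  
>  s0   s1  s2 
   s1   s1  s3 
   s2   s2  s4 
   s3   s5  s4 
   s4   s4  s6 
   s5   s7  s4 
   s6   s6  s0 
 * s7   s2  s4 
(> = start, * = accepting)

start=s0 accept=s7 s0-p->s1 s0-q->s2 s1-p->s1 s1-q->s3 s2-p->s2 s2-q->s4 s3-p->s5 s3-q->s4 s4-p->s4 s4-q->s6 s5-p->s7 s5-q->s4 s6-p->s6 s6-q->s0 s7-p->s2 s7-q->s4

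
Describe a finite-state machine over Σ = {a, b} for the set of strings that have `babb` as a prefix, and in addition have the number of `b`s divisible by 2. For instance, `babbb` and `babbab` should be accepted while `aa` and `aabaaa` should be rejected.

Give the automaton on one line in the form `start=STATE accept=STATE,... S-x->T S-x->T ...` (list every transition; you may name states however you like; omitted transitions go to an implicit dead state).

start=q0 accept=q6 q0-a->q1 q0-b->q2 q1-a->q1 q1-b->q1 q2-a->q3 q2-b->q1 q3-a->q1 q3-b->q4 q4-a->q1 q4-b->q5 q5-a->q5 q5-b->q6 q6-a->q6 q6-b->q5

Handle the two conditions separately and then intersect. One (6 states) tracks whether the input so far still matches the prefix `babb`; the other (2 states) tracks the count of `b`s modulo 2. Each combined state is a pair, one component from each; accept when both components accept. Equivalent product states are then merged.
With 7 states:
        a   b  
>  q0   q1  q2 
   q1   q1  q1 
   q2   q3  q1 
   q3   q1  q4 
   q4   q1  q5 
   q5   q5  q6 
 * q6   q6  q5 
(> = start, * = accepting)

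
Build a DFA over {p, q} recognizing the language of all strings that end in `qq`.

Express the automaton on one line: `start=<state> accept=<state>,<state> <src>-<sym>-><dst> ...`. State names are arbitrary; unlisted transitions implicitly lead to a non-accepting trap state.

Let each state record the length of the longest suffix of the input read so far that is also a prefix of `qq`. S1 means the last symbol is `q`; S2 means the last 2 symbols are `qq`. Accept only at S2, where the string currently ends in `qq`.
A 3-state machine:
        p   q  
>  S0   S0  S1 
   S1   S0  S2 
 * S2   S0  S2 
(> = start, * = accepting)

start=S0 accept=S2 S0-p->S0 S0-q->S1 S1-p->S0 S1-q->S2 S2-p->S0 S2-q->S2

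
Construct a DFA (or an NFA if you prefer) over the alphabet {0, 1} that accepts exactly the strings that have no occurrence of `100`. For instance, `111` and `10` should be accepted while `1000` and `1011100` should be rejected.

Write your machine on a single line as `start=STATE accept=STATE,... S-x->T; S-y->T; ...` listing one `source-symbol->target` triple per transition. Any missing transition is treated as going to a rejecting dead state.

Track partial matches of the forbidden pattern `100`. State s3 is a dead state reached once `100` has occurred; every other state accepts. s0 means no part of `100` is currently matched.
With 4 states:
        0   1  
>* s0   s0  s1 
 * s1   s2  s1 
 * s2   s3  s1 
   s3   s3  s3 
(> = start, * = accepting)

start=s0; accept=s0,s1,s2; s0-0->s0; s0-1->s1; s1-0->s2; s1-1->s1; s2-0->s3; s2-1->s1; s3-0->s3; s3-1->s3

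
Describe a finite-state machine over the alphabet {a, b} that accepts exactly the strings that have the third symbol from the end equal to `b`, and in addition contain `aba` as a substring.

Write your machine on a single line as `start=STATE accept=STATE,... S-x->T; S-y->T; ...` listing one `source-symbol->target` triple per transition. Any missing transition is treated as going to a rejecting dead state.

start=s0; accept=s4,s5,s9,s10; s0-a->s1; s0-b->s0; s1-a->s1; s1-b->s2; s2-a->s3; s2-b->s0; s3-a->s4; s3-b->s5; s4-a->s6; s4-b->s7; s5-a->s3; s5-b->s8; s6-a->s6; s6-b->s7; s7-a->s3; s7-b->s8; s8-a->s9; s8-b->s10; s9-a->s4; s9-b->s5; s10-a->s9; s10-b->s10

Handle the two conditions separately and then intersect. One (15 states) tracks the last 3 symbols read; the other (4 states) tracks whether and how much of `aba` has been seen. Each combined state is a pair, one component from each; accept when both components accept. Minimizing collapses redundant product states.
An 11-state machine:
          a    b  
>  s0     s1   s0 
   s1     s1   s2 
   s2     s3   s0 
   s3     s4   s5 
 * s4     s6   s7 
 * s5     s3   s8 
   s6     s6   s7 
   s7     s3   s8 
   s8     s9  s10 
 * s9     s4   s5 
 * s10    s9  s10 
(> = start, * = accepting)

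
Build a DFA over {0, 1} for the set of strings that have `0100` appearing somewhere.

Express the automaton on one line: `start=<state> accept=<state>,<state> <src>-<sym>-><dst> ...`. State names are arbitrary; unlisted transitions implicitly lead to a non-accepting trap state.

start=q0 accept=q4 q0-0->q1 q0-1->q0 q1-0->q1 q1-1->q2 q2-0->q3 q2-1->q0 q3-0->q4 q3-1->q2 q4-0->q4 q4-1->q4

Track how much of `0100` has been matched so far: state q0 is no progress, q4 is the absorbing accept state reached once `0100` has occurred. Intermediate states record partial matches; on a mismatch, fall back to the longest reusable overlap.
        0   1  
>  q0   q1  q0 
   q1   q1  q2 
   q2   q3  q0 
   q3   q4  q2 
 * q4   q4  q4 
(> = start, * = accepting)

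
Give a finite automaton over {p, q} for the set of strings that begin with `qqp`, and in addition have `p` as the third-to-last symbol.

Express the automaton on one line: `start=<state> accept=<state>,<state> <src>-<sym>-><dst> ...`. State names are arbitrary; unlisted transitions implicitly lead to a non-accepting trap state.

start=s0 accept=s7,s8,s9,s10 s0-p->s1 s0-q->s2 s1-p->s1 s1-q->s1 s2-p->s1 s2-q->s3 s3-p->s4 s3-q->s1 s4-p->s5 s4-q->s6 s5-p->s7 s5-q->s8 s6-p->s9 s6-q->s10 s7-p->s7 s7-q->s8 s8-p->s9 s8-q->s10 s9-p->s5 s9-q->s6 s10-p->s4 s10-q->s11 s11-p->s4 s11-q->s11

Build one automaton per condition and run them in lockstep. One (5 states) tracks whether the input so far still matches the prefix `qqp`; the other (15 states) tracks the last 3 symbols read. Each combined state is a pair, one component from each; accept when both components accept. After merging equivalent states the machine shrinks.
With 12 states:
          p    q  
>  s0     s1   s2 
   s1     s1   s1 
   s2     s1   s3 
   s3     s4   s1 
   s4     s5   s6 
   s5     s7   s8 
   s6     s9  s10 
 * s7     s7   s8 
 * s8     s9  s10 
 * s9     s5   s6 
 * s10    s4  s11 
   s11    s4  s11 
(> = start, * = accepting)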